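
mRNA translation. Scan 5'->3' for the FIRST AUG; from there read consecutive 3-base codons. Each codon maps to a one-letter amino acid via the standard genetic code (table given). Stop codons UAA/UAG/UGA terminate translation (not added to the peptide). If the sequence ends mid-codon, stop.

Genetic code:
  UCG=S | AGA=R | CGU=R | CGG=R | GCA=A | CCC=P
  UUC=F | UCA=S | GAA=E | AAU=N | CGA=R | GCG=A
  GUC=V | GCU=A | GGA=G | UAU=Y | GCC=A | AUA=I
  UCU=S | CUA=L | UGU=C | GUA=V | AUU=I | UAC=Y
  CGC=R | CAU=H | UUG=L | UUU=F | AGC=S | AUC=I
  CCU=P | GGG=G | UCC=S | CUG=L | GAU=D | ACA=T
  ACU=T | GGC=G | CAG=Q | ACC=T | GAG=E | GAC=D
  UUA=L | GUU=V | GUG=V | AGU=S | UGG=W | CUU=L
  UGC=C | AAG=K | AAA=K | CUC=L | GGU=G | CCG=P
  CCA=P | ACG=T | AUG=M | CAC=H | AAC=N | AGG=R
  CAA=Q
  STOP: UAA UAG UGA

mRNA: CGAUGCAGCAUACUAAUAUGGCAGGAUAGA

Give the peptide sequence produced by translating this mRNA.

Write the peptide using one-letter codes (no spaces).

Answer: MQHTNMAG

Derivation:
start AUG at pos 2
pos 2: AUG -> M; peptide=M
pos 5: CAG -> Q; peptide=MQ
pos 8: CAU -> H; peptide=MQH
pos 11: ACU -> T; peptide=MQHT
pos 14: AAU -> N; peptide=MQHTN
pos 17: AUG -> M; peptide=MQHTNM
pos 20: GCA -> A; peptide=MQHTNMA
pos 23: GGA -> G; peptide=MQHTNMAG
pos 26: UAG -> STOP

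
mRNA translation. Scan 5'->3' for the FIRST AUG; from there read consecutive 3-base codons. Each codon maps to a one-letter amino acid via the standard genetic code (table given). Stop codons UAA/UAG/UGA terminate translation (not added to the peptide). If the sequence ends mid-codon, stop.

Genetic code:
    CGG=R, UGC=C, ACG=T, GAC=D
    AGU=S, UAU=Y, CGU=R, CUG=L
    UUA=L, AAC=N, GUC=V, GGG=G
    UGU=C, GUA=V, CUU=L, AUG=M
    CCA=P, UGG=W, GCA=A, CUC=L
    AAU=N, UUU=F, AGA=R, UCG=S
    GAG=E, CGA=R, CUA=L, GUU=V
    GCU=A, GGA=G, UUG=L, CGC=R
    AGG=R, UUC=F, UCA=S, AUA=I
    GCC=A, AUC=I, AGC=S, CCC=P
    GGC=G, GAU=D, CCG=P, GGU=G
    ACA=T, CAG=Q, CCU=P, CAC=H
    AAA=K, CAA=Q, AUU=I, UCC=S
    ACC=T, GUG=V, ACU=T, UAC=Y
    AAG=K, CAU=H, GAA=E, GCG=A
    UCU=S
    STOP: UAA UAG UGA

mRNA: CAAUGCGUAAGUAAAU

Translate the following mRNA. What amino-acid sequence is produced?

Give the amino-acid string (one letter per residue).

Answer: MRK

Derivation:
start AUG at pos 2
pos 2: AUG -> M; peptide=M
pos 5: CGU -> R; peptide=MR
pos 8: AAG -> K; peptide=MRK
pos 11: UAA -> STOP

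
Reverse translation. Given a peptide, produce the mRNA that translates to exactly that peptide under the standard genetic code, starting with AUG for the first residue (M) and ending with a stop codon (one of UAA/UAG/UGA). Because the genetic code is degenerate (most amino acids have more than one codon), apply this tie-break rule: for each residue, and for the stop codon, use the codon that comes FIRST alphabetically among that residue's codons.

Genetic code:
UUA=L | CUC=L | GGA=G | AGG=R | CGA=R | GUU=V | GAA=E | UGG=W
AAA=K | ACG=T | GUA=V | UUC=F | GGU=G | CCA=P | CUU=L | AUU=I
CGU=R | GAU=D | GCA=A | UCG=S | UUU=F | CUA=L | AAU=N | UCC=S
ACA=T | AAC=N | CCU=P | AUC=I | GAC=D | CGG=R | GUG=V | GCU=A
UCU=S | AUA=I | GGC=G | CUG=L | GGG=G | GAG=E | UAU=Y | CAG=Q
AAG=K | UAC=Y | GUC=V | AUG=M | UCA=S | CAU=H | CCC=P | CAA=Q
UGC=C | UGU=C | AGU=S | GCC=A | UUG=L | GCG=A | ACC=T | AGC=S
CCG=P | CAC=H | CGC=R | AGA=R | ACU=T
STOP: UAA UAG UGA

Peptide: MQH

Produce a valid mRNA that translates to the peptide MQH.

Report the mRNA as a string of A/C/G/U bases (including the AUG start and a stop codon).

Answer: mRNA: AUGCAACACUAA

Derivation:
residue 1: M -> AUG (start codon)
residue 2: Q codons sorted = CAA,CAG -> pick first = CAA
residue 3: H codons sorted = CAC,CAU -> pick first = CAC
terminator: stop codons sorted = UAA,UAG,UGA -> pick first = UAA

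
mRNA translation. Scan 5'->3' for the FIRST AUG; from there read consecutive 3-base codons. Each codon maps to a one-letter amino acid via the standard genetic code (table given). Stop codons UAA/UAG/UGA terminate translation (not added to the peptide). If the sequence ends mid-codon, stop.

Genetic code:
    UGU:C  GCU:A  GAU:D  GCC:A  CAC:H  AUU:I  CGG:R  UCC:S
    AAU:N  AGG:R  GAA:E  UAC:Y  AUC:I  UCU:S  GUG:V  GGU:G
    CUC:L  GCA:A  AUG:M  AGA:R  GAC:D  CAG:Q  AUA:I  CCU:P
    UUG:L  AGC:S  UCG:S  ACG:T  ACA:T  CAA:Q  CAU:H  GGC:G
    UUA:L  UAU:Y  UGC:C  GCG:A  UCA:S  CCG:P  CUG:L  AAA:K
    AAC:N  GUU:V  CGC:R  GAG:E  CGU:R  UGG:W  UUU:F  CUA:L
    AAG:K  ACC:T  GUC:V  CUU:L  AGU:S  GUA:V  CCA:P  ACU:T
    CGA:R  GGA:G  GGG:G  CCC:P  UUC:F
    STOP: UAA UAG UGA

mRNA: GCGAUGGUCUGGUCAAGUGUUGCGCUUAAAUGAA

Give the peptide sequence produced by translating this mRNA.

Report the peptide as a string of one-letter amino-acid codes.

start AUG at pos 3
pos 3: AUG -> M; peptide=M
pos 6: GUC -> V; peptide=MV
pos 9: UGG -> W; peptide=MVW
pos 12: UCA -> S; peptide=MVWS
pos 15: AGU -> S; peptide=MVWSS
pos 18: GUU -> V; peptide=MVWSSV
pos 21: GCG -> A; peptide=MVWSSVA
pos 24: CUU -> L; peptide=MVWSSVAL
pos 27: AAA -> K; peptide=MVWSSVALK
pos 30: UGA -> STOP

Answer: MVWSSVALK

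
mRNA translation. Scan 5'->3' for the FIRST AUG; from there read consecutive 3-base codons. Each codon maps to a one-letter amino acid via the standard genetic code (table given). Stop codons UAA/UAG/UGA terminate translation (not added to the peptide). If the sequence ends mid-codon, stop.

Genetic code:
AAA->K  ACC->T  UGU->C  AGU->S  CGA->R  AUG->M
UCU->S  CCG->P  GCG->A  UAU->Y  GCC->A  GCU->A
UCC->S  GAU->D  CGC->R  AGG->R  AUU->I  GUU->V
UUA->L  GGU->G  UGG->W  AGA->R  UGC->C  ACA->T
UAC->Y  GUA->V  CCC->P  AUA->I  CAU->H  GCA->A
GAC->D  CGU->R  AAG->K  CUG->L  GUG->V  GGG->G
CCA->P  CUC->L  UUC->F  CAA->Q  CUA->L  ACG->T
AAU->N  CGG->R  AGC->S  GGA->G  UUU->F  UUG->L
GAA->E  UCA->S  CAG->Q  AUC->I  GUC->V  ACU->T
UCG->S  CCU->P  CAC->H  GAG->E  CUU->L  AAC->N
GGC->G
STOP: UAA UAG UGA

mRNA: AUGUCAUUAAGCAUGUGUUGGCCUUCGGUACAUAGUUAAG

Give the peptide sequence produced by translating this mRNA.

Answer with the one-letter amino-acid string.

start AUG at pos 0
pos 0: AUG -> M; peptide=M
pos 3: UCA -> S; peptide=MS
pos 6: UUA -> L; peptide=MSL
pos 9: AGC -> S; peptide=MSLS
pos 12: AUG -> M; peptide=MSLSM
pos 15: UGU -> C; peptide=MSLSMC
pos 18: UGG -> W; peptide=MSLSMCW
pos 21: CCU -> P; peptide=MSLSMCWP
pos 24: UCG -> S; peptide=MSLSMCWPS
pos 27: GUA -> V; peptide=MSLSMCWPSV
pos 30: CAU -> H; peptide=MSLSMCWPSVH
pos 33: AGU -> S; peptide=MSLSMCWPSVHS
pos 36: UAA -> STOP

Answer: MSLSMCWPSVHS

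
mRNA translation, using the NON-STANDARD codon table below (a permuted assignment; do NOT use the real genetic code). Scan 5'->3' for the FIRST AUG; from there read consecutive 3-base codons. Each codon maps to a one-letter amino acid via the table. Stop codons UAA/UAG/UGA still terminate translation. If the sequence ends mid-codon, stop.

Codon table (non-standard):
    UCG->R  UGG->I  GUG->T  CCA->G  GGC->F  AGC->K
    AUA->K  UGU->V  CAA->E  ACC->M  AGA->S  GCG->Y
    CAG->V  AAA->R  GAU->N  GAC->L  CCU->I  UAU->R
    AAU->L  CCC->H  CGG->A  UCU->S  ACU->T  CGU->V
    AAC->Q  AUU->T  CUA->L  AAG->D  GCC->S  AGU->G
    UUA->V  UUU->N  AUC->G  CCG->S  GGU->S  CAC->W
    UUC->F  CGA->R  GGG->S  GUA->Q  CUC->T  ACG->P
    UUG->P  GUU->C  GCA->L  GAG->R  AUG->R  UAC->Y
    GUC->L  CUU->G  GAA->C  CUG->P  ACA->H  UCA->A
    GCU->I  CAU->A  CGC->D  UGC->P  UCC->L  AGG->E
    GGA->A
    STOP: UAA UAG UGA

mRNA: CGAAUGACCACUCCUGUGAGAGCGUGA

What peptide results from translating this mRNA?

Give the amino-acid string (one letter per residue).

start AUG at pos 3
pos 3: AUG -> R; peptide=R
pos 6: ACC -> M; peptide=RM
pos 9: ACU -> T; peptide=RMT
pos 12: CCU -> I; peptide=RMTI
pos 15: GUG -> T; peptide=RMTIT
pos 18: AGA -> S; peptide=RMTITS
pos 21: GCG -> Y; peptide=RMTITSY
pos 24: UGA -> STOP

Answer: RMTITSY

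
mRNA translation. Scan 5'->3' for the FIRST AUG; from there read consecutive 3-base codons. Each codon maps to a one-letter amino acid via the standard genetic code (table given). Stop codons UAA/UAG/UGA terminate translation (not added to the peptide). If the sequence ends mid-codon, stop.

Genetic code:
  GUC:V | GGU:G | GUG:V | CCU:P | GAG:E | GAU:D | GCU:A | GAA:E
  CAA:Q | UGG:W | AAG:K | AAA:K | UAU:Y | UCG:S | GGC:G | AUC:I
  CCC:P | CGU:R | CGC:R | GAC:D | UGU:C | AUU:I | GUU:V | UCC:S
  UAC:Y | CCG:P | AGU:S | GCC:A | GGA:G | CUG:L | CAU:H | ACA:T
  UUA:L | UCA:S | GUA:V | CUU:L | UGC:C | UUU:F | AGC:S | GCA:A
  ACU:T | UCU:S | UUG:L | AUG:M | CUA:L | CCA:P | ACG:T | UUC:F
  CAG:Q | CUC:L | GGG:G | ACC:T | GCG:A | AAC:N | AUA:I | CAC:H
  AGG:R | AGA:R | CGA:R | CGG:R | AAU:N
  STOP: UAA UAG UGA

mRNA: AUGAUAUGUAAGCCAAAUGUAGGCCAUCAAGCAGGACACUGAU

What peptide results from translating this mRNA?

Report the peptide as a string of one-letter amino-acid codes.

start AUG at pos 0
pos 0: AUG -> M; peptide=M
pos 3: AUA -> I; peptide=MI
pos 6: UGU -> C; peptide=MIC
pos 9: AAG -> K; peptide=MICK
pos 12: CCA -> P; peptide=MICKP
pos 15: AAU -> N; peptide=MICKPN
pos 18: GUA -> V; peptide=MICKPNV
pos 21: GGC -> G; peptide=MICKPNVG
pos 24: CAU -> H; peptide=MICKPNVGH
pos 27: CAA -> Q; peptide=MICKPNVGHQ
pos 30: GCA -> A; peptide=MICKPNVGHQA
pos 33: GGA -> G; peptide=MICKPNVGHQAG
pos 36: CAC -> H; peptide=MICKPNVGHQAGH
pos 39: UGA -> STOP

Answer: MICKPNVGHQAGH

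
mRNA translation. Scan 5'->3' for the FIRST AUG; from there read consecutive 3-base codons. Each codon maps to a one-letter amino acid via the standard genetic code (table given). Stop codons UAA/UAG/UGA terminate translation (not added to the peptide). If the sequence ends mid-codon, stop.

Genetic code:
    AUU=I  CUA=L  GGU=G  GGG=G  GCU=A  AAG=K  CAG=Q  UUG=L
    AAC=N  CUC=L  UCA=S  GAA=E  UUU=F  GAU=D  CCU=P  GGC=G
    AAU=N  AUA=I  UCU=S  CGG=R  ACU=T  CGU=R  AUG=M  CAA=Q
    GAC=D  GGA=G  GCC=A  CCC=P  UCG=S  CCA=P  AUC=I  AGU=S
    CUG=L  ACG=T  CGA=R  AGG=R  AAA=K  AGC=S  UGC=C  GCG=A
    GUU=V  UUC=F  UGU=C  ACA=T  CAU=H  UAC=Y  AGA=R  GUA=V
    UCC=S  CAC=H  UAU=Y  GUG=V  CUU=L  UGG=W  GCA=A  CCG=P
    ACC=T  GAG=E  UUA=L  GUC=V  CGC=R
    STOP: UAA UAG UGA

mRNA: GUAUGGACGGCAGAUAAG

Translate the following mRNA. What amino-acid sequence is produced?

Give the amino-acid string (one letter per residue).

start AUG at pos 2
pos 2: AUG -> M; peptide=M
pos 5: GAC -> D; peptide=MD
pos 8: GGC -> G; peptide=MDG
pos 11: AGA -> R; peptide=MDGR
pos 14: UAA -> STOP

Answer: MDGR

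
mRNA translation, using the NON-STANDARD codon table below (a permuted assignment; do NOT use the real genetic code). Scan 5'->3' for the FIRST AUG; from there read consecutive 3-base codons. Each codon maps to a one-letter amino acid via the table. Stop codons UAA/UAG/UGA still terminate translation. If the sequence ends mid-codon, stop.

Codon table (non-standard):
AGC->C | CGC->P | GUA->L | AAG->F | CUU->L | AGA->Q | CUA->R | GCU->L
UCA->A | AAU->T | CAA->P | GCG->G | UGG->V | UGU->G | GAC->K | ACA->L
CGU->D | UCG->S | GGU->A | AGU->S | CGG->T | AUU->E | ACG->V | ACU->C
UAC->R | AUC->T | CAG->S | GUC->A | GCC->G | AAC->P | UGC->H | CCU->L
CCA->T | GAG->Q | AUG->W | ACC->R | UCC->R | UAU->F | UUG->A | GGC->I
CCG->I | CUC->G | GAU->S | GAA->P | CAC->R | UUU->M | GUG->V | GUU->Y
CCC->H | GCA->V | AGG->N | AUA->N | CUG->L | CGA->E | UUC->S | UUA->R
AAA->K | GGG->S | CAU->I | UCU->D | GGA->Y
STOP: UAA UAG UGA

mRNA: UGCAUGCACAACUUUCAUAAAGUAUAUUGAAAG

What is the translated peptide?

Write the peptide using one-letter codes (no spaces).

Answer: WRPMIKLF

Derivation:
start AUG at pos 3
pos 3: AUG -> W; peptide=W
pos 6: CAC -> R; peptide=WR
pos 9: AAC -> P; peptide=WRP
pos 12: UUU -> M; peptide=WRPM
pos 15: CAU -> I; peptide=WRPMI
pos 18: AAA -> K; peptide=WRPMIK
pos 21: GUA -> L; peptide=WRPMIKL
pos 24: UAU -> F; peptide=WRPMIKLF
pos 27: UGA -> STOP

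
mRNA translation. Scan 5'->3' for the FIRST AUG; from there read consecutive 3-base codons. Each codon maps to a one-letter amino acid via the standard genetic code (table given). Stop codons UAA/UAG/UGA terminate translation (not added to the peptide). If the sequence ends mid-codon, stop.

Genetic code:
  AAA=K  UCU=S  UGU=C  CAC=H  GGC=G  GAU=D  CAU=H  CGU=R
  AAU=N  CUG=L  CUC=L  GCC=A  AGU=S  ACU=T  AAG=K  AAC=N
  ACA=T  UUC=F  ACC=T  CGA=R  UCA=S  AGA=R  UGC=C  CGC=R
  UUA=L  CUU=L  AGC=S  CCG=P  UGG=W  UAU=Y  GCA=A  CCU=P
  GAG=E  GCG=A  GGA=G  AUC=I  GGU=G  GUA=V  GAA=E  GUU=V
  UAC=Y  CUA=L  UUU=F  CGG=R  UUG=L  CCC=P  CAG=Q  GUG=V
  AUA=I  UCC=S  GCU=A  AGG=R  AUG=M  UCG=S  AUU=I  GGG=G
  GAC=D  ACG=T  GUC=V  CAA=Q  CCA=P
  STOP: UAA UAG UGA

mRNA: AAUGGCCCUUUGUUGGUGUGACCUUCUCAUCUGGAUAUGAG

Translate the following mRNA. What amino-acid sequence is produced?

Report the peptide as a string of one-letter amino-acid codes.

Answer: MALCWCDLLIWI

Derivation:
start AUG at pos 1
pos 1: AUG -> M; peptide=M
pos 4: GCC -> A; peptide=MA
pos 7: CUU -> L; peptide=MAL
pos 10: UGU -> C; peptide=MALC
pos 13: UGG -> W; peptide=MALCW
pos 16: UGU -> C; peptide=MALCWC
pos 19: GAC -> D; peptide=MALCWCD
pos 22: CUU -> L; peptide=MALCWCDL
pos 25: CUC -> L; peptide=MALCWCDLL
pos 28: AUC -> I; peptide=MALCWCDLLI
pos 31: UGG -> W; peptide=MALCWCDLLIW
pos 34: AUA -> I; peptide=MALCWCDLLIWI
pos 37: UGA -> STOP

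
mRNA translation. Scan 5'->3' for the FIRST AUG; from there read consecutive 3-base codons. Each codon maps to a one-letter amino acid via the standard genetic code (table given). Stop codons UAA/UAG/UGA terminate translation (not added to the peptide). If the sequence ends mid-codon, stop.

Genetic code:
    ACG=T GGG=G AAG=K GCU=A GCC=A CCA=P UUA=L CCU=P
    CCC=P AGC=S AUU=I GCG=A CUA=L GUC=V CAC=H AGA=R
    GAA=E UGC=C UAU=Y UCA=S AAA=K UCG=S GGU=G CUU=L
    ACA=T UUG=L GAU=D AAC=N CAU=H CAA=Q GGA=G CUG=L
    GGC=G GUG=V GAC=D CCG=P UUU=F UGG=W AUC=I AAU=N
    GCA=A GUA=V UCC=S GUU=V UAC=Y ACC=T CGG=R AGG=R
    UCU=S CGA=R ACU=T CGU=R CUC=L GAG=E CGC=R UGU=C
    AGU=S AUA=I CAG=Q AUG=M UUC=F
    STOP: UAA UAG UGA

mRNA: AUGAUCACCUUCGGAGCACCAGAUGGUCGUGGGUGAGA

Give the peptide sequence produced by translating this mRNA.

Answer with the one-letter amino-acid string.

Answer: MITFGAPDGRG

Derivation:
start AUG at pos 0
pos 0: AUG -> M; peptide=M
pos 3: AUC -> I; peptide=MI
pos 6: ACC -> T; peptide=MIT
pos 9: UUC -> F; peptide=MITF
pos 12: GGA -> G; peptide=MITFG
pos 15: GCA -> A; peptide=MITFGA
pos 18: CCA -> P; peptide=MITFGAP
pos 21: GAU -> D; peptide=MITFGAPD
pos 24: GGU -> G; peptide=MITFGAPDG
pos 27: CGU -> R; peptide=MITFGAPDGR
pos 30: GGG -> G; peptide=MITFGAPDGRG
pos 33: UGA -> STOP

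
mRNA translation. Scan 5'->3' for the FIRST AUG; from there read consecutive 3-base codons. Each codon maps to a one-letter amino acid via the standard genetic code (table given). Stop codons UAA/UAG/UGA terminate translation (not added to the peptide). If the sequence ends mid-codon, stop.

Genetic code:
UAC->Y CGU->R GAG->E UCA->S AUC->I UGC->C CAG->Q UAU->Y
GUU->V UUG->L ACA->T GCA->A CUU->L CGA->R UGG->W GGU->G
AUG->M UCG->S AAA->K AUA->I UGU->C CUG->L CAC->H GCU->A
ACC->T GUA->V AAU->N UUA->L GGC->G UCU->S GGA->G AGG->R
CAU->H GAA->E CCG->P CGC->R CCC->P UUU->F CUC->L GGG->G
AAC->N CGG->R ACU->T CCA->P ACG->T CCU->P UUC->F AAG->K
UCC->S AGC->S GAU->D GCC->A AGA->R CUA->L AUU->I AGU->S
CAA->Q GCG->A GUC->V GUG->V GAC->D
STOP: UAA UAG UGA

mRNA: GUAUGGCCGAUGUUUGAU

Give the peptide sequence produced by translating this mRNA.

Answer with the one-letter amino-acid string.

start AUG at pos 2
pos 2: AUG -> M; peptide=M
pos 5: GCC -> A; peptide=MA
pos 8: GAU -> D; peptide=MAD
pos 11: GUU -> V; peptide=MADV
pos 14: UGA -> STOP

Answer: MADV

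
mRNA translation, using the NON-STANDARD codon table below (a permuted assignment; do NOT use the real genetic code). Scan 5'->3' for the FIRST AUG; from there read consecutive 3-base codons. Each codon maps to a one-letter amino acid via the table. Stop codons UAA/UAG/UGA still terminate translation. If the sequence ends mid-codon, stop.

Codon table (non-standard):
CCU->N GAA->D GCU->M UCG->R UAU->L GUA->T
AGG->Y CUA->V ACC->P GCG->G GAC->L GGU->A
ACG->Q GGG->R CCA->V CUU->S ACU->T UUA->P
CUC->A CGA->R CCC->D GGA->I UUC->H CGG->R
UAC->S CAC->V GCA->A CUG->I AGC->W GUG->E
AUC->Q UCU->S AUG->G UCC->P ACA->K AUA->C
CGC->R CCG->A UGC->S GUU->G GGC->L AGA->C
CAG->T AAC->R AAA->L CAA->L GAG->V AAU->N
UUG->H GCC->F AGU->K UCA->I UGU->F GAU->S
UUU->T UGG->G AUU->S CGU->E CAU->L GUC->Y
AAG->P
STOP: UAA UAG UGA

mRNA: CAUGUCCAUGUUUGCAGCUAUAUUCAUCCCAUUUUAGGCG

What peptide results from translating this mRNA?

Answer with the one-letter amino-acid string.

Answer: GPGTAMCHQVT

Derivation:
start AUG at pos 1
pos 1: AUG -> G; peptide=G
pos 4: UCC -> P; peptide=GP
pos 7: AUG -> G; peptide=GPG
pos 10: UUU -> T; peptide=GPGT
pos 13: GCA -> A; peptide=GPGTA
pos 16: GCU -> M; peptide=GPGTAM
pos 19: AUA -> C; peptide=GPGTAMC
pos 22: UUC -> H; peptide=GPGTAMCH
pos 25: AUC -> Q; peptide=GPGTAMCHQ
pos 28: CCA -> V; peptide=GPGTAMCHQV
pos 31: UUU -> T; peptide=GPGTAMCHQVT
pos 34: UAG -> STOP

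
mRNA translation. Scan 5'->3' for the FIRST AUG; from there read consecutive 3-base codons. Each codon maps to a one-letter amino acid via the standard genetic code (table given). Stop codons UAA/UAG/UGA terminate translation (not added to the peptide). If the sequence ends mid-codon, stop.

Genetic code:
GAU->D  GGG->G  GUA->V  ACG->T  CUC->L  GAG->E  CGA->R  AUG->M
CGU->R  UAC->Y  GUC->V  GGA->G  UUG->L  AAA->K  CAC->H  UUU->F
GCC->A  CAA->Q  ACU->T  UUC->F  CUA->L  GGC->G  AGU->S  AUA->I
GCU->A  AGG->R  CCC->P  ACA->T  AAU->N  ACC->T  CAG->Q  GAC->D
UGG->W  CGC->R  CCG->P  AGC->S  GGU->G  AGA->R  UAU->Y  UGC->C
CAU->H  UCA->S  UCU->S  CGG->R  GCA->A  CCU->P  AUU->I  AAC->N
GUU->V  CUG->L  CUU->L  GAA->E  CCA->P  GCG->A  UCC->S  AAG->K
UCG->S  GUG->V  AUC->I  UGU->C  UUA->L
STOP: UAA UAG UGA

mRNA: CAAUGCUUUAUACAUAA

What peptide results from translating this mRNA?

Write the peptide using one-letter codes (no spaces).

start AUG at pos 2
pos 2: AUG -> M; peptide=M
pos 5: CUU -> L; peptide=ML
pos 8: UAU -> Y; peptide=MLY
pos 11: ACA -> T; peptide=MLYT
pos 14: UAA -> STOP

Answer: MLYT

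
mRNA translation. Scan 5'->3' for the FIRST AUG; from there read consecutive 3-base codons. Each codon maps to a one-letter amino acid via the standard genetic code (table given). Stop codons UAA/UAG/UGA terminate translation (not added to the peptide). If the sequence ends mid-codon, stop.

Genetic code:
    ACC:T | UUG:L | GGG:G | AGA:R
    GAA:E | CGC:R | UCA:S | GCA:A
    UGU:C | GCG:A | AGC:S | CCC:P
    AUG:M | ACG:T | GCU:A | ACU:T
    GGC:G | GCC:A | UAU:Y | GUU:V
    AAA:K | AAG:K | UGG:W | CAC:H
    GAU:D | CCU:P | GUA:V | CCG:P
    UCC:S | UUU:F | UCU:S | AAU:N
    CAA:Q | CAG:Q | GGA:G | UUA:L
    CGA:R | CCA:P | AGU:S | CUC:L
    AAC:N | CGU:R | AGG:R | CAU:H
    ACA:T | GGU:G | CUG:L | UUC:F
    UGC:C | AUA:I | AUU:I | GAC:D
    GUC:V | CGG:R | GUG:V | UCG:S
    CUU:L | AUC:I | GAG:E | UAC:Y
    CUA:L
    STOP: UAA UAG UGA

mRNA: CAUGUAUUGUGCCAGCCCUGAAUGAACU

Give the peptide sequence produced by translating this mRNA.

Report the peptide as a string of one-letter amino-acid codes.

Answer: MYCASPE

Derivation:
start AUG at pos 1
pos 1: AUG -> M; peptide=M
pos 4: UAU -> Y; peptide=MY
pos 7: UGU -> C; peptide=MYC
pos 10: GCC -> A; peptide=MYCA
pos 13: AGC -> S; peptide=MYCAS
pos 16: CCU -> P; peptide=MYCASP
pos 19: GAA -> E; peptide=MYCASPE
pos 22: UGA -> STOP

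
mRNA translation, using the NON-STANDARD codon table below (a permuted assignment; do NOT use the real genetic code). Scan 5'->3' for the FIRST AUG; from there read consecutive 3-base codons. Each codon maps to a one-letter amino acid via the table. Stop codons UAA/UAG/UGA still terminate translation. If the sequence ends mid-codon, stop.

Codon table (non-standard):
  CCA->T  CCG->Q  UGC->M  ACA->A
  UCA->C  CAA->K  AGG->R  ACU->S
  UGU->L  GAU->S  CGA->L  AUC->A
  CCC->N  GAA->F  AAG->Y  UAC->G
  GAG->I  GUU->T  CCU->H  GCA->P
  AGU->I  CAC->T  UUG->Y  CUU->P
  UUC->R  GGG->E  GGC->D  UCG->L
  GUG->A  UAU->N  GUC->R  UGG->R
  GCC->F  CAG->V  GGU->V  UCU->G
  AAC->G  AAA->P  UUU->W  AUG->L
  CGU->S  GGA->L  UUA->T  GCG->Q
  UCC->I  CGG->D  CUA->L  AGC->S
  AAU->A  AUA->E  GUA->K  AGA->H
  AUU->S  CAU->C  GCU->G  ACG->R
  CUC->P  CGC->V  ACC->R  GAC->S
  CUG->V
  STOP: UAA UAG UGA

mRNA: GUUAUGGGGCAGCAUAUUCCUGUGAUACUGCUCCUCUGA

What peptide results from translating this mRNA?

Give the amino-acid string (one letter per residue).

Answer: LEVCSHAEVPP

Derivation:
start AUG at pos 3
pos 3: AUG -> L; peptide=L
pos 6: GGG -> E; peptide=LE
pos 9: CAG -> V; peptide=LEV
pos 12: CAU -> C; peptide=LEVC
pos 15: AUU -> S; peptide=LEVCS
pos 18: CCU -> H; peptide=LEVCSH
pos 21: GUG -> A; peptide=LEVCSHA
pos 24: AUA -> E; peptide=LEVCSHAE
pos 27: CUG -> V; peptide=LEVCSHAEV
pos 30: CUC -> P; peptide=LEVCSHAEVP
pos 33: CUC -> P; peptide=LEVCSHAEVPP
pos 36: UGA -> STOP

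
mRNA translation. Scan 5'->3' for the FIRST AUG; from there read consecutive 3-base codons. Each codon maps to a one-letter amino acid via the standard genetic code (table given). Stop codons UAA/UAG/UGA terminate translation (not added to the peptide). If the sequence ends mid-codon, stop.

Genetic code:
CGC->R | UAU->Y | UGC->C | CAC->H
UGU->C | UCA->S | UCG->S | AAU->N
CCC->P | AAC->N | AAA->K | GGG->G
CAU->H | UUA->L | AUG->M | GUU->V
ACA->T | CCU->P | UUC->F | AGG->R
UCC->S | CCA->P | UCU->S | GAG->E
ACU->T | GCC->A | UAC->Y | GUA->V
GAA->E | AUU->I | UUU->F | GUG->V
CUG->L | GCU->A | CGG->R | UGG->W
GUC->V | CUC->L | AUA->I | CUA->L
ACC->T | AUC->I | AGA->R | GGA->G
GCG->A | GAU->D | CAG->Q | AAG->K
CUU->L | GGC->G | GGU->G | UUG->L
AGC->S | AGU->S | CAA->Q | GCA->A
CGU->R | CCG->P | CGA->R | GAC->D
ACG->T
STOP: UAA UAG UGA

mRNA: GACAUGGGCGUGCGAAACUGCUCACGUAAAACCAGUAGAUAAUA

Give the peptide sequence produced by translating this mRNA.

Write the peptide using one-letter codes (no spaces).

Answer: MGVRNCSRKTSR

Derivation:
start AUG at pos 3
pos 3: AUG -> M; peptide=M
pos 6: GGC -> G; peptide=MG
pos 9: GUG -> V; peptide=MGV
pos 12: CGA -> R; peptide=MGVR
pos 15: AAC -> N; peptide=MGVRN
pos 18: UGC -> C; peptide=MGVRNC
pos 21: UCA -> S; peptide=MGVRNCS
pos 24: CGU -> R; peptide=MGVRNCSR
pos 27: AAA -> K; peptide=MGVRNCSRK
pos 30: ACC -> T; peptide=MGVRNCSRKT
pos 33: AGU -> S; peptide=MGVRNCSRKTS
pos 36: AGA -> R; peptide=MGVRNCSRKTSR
pos 39: UAA -> STOP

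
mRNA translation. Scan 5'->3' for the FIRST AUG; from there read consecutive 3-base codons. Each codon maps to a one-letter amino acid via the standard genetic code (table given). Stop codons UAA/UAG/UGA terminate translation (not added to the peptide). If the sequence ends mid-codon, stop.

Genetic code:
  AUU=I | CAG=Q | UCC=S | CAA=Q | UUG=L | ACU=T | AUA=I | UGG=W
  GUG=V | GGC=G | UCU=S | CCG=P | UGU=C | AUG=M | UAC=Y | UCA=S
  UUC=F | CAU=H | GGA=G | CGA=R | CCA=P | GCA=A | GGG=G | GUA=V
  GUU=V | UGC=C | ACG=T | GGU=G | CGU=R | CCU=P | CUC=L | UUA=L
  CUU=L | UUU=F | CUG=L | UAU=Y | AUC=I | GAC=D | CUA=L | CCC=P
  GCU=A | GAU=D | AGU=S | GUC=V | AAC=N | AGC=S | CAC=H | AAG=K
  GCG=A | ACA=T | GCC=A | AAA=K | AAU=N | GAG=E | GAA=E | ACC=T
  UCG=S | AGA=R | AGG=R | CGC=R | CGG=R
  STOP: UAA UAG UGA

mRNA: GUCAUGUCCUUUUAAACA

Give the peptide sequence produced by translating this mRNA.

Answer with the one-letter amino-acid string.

Answer: MSF

Derivation:
start AUG at pos 3
pos 3: AUG -> M; peptide=M
pos 6: UCC -> S; peptide=MS
pos 9: UUU -> F; peptide=MSF
pos 12: UAA -> STOP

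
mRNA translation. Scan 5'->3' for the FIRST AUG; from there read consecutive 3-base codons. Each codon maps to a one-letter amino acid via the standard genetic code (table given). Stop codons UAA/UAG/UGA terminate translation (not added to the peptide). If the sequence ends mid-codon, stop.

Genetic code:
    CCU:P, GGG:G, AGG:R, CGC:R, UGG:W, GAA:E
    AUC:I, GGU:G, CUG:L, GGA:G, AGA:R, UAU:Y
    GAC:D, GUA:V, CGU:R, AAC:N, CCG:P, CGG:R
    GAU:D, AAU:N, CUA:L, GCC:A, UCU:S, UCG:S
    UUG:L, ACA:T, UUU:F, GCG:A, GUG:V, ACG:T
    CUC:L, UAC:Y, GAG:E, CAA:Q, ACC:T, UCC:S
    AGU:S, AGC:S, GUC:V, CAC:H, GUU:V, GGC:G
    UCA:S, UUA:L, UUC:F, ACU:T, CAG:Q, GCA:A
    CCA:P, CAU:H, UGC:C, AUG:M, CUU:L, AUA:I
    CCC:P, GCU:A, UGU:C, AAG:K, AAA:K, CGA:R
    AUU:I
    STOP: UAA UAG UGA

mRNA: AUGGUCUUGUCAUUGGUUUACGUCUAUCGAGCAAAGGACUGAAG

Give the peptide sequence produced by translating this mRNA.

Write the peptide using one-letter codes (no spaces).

Answer: MVLSLVYVYRAKD

Derivation:
start AUG at pos 0
pos 0: AUG -> M; peptide=M
pos 3: GUC -> V; peptide=MV
pos 6: UUG -> L; peptide=MVL
pos 9: UCA -> S; peptide=MVLS
pos 12: UUG -> L; peptide=MVLSL
pos 15: GUU -> V; peptide=MVLSLV
pos 18: UAC -> Y; peptide=MVLSLVY
pos 21: GUC -> V; peptide=MVLSLVYV
pos 24: UAU -> Y; peptide=MVLSLVYVY
pos 27: CGA -> R; peptide=MVLSLVYVYR
pos 30: GCA -> A; peptide=MVLSLVYVYRA
pos 33: AAG -> K; peptide=MVLSLVYVYRAK
pos 36: GAC -> D; peptide=MVLSLVYVYRAKD
pos 39: UGA -> STOP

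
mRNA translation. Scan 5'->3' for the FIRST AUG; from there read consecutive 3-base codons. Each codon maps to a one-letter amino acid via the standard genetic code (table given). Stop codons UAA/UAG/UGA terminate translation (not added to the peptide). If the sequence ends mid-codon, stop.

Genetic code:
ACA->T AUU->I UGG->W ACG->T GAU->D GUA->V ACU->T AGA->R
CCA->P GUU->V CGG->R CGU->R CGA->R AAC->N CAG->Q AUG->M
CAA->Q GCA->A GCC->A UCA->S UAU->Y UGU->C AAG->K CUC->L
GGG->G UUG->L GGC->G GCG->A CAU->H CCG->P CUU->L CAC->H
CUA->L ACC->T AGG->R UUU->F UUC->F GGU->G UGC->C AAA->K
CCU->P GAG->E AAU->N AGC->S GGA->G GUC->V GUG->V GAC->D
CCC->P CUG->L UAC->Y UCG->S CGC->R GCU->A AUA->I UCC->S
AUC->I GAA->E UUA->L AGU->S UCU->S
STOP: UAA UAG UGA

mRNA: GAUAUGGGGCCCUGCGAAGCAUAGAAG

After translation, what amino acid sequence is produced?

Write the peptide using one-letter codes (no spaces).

start AUG at pos 3
pos 3: AUG -> M; peptide=M
pos 6: GGG -> G; peptide=MG
pos 9: CCC -> P; peptide=MGP
pos 12: UGC -> C; peptide=MGPC
pos 15: GAA -> E; peptide=MGPCE
pos 18: GCA -> A; peptide=MGPCEA
pos 21: UAG -> STOP

Answer: MGPCEA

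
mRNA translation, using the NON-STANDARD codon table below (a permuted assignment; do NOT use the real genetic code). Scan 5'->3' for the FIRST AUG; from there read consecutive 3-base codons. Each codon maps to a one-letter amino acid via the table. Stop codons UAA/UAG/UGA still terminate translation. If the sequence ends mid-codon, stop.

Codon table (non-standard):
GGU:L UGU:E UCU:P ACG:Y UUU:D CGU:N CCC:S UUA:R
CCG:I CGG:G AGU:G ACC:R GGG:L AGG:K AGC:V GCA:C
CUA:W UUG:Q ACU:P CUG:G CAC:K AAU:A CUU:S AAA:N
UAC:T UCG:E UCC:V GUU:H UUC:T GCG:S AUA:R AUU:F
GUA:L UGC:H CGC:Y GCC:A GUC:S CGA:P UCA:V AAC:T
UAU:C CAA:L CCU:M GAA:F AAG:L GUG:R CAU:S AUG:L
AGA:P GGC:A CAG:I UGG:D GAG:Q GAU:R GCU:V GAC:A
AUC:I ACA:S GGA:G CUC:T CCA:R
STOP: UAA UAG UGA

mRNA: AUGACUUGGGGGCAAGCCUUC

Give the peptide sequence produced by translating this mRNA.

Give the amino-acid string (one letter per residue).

start AUG at pos 0
pos 0: AUG -> L; peptide=L
pos 3: ACU -> P; peptide=LP
pos 6: UGG -> D; peptide=LPD
pos 9: GGG -> L; peptide=LPDL
pos 12: CAA -> L; peptide=LPDLL
pos 15: GCC -> A; peptide=LPDLLA
pos 18: UUC -> T; peptide=LPDLLAT
pos 21: only 0 nt remain (<3), stop (end of mRNA)

Answer: LPDLLAT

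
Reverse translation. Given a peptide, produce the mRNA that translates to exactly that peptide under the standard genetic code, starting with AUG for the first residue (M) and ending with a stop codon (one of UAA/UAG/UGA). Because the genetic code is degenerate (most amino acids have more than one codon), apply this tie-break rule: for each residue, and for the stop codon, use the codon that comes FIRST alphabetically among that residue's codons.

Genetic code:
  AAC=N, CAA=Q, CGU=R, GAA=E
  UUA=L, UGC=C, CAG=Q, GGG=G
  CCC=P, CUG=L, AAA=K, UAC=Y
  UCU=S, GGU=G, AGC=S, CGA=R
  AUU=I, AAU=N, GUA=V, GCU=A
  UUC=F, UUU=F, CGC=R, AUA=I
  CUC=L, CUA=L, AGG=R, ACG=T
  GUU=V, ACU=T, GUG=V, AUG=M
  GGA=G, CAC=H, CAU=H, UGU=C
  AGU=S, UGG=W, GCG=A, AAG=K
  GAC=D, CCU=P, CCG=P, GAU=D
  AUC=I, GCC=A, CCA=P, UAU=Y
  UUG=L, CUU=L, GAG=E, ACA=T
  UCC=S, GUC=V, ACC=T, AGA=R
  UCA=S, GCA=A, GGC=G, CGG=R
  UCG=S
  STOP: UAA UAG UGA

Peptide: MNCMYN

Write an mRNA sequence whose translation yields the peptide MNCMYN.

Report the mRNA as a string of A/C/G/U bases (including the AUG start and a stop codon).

residue 1: M -> AUG (start codon)
residue 2: N codons sorted = AAC,AAU -> pick first = AAC
residue 3: C codons sorted = UGC,UGU -> pick first = UGC
residue 4: M -> AUG (only codon)
residue 5: Y codons sorted = UAC,UAU -> pick first = UAC
residue 6: N codons sorted = AAC,AAU -> pick first = AAC
terminator: stop codons sorted = UAA,UAG,UGA -> pick first = UAA

Answer: mRNA: AUGAACUGCAUGUACAACUAA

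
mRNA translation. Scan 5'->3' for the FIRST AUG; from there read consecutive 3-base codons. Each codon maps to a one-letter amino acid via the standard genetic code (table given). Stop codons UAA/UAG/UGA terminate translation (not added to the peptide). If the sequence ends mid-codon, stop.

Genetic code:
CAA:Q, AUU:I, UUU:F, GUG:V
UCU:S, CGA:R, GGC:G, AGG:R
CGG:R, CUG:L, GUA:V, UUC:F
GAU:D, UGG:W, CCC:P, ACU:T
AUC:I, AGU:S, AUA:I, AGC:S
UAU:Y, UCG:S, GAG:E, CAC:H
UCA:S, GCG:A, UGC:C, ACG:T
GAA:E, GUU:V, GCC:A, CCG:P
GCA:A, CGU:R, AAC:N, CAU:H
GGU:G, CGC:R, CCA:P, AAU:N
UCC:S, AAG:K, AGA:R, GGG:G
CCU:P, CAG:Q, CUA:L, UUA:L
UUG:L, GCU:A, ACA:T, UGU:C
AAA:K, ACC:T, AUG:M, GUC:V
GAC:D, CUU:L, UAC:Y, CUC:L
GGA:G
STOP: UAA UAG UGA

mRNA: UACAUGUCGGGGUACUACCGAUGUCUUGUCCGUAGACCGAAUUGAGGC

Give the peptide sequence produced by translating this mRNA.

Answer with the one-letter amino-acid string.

start AUG at pos 3
pos 3: AUG -> M; peptide=M
pos 6: UCG -> S; peptide=MS
pos 9: GGG -> G; peptide=MSG
pos 12: UAC -> Y; peptide=MSGY
pos 15: UAC -> Y; peptide=MSGYY
pos 18: CGA -> R; peptide=MSGYYR
pos 21: UGU -> C; peptide=MSGYYRC
pos 24: CUU -> L; peptide=MSGYYRCL
pos 27: GUC -> V; peptide=MSGYYRCLV
pos 30: CGU -> R; peptide=MSGYYRCLVR
pos 33: AGA -> R; peptide=MSGYYRCLVRR
pos 36: CCG -> P; peptide=MSGYYRCLVRRP
pos 39: AAU -> N; peptide=MSGYYRCLVRRPN
pos 42: UGA -> STOP

Answer: MSGYYRCLVRRPN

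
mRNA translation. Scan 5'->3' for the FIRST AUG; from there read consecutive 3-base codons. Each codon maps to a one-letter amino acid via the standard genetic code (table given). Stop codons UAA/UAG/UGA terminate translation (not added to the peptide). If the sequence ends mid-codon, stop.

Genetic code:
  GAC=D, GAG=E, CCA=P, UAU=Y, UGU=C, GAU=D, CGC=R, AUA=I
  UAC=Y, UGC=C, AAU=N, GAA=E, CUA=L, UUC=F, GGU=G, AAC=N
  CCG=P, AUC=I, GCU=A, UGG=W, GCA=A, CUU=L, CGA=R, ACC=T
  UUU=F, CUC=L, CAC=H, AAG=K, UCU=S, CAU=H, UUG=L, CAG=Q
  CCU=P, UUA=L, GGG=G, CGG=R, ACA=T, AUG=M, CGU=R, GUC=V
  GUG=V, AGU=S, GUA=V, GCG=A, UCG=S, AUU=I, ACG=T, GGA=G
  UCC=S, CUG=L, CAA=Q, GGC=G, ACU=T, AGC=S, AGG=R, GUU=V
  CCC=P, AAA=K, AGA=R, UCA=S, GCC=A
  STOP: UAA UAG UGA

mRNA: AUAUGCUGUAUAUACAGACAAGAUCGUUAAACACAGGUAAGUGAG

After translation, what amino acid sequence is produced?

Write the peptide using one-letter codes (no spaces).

start AUG at pos 2
pos 2: AUG -> M; peptide=M
pos 5: CUG -> L; peptide=ML
pos 8: UAU -> Y; peptide=MLY
pos 11: AUA -> I; peptide=MLYI
pos 14: CAG -> Q; peptide=MLYIQ
pos 17: ACA -> T; peptide=MLYIQT
pos 20: AGA -> R; peptide=MLYIQTR
pos 23: UCG -> S; peptide=MLYIQTRS
pos 26: UUA -> L; peptide=MLYIQTRSL
pos 29: AAC -> N; peptide=MLYIQTRSLN
pos 32: ACA -> T; peptide=MLYIQTRSLNT
pos 35: GGU -> G; peptide=MLYIQTRSLNTG
pos 38: AAG -> K; peptide=MLYIQTRSLNTGK
pos 41: UGA -> STOP

Answer: MLYIQTRSLNTGK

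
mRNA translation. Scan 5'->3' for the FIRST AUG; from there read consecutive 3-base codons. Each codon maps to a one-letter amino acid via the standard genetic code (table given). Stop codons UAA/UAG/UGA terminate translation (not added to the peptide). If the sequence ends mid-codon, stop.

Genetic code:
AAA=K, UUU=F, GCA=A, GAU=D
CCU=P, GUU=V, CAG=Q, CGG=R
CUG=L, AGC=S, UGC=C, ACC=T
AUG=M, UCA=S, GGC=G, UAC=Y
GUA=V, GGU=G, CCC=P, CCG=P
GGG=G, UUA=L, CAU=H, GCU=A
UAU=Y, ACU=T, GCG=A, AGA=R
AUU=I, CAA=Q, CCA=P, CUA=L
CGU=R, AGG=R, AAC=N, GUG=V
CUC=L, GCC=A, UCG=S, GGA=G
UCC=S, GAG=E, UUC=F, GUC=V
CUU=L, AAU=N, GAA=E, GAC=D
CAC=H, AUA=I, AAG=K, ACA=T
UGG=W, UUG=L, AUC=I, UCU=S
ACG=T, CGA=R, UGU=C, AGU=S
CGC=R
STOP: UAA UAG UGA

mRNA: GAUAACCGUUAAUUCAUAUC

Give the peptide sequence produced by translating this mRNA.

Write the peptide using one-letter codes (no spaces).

no AUG start codon found

Answer: (empty: no AUG start codon)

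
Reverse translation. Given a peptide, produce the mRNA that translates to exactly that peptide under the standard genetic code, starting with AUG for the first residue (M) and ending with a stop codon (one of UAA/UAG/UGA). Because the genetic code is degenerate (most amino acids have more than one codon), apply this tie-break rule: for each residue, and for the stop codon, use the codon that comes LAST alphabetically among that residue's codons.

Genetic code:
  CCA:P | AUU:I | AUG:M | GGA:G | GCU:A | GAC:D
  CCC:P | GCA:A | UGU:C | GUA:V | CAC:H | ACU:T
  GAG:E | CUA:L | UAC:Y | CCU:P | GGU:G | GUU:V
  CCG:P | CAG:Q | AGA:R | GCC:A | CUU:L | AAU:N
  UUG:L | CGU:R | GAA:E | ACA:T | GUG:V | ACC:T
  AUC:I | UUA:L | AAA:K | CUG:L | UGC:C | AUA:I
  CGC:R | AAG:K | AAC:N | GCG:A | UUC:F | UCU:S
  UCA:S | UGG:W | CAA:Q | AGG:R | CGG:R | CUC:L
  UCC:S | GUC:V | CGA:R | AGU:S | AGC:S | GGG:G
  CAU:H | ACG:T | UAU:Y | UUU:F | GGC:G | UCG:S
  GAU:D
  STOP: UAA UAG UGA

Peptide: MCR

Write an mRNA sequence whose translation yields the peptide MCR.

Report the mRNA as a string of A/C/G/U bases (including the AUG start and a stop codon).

residue 1: M -> AUG (start codon)
residue 2: C codons sorted = UGC,UGU -> pick last = UGU
residue 3: R codons sorted = AGA,AGG,CGA,CGC,CGG,CGU -> pick last = CGU
terminator: stop codons sorted = UAA,UAG,UGA -> pick last = UGA

Answer: mRNA: AUGUGUCGUUGA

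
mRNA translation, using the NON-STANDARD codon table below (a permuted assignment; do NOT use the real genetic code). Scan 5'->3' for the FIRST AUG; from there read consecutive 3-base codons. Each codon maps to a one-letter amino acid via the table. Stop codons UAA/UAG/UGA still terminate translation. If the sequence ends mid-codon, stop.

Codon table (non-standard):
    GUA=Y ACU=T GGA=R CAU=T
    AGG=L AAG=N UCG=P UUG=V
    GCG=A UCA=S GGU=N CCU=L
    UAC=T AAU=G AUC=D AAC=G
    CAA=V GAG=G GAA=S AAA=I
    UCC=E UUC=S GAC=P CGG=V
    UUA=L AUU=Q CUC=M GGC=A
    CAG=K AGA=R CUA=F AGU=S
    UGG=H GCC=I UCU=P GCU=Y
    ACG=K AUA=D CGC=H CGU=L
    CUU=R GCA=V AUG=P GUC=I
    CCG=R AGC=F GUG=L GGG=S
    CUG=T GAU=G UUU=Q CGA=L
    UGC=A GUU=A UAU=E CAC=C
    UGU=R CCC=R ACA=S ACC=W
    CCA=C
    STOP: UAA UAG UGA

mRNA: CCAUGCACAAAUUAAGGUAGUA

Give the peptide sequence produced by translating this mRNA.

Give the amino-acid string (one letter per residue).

start AUG at pos 2
pos 2: AUG -> P; peptide=P
pos 5: CAC -> C; peptide=PC
pos 8: AAA -> I; peptide=PCI
pos 11: UUA -> L; peptide=PCIL
pos 14: AGG -> L; peptide=PCILL
pos 17: UAG -> STOP

Answer: PCILL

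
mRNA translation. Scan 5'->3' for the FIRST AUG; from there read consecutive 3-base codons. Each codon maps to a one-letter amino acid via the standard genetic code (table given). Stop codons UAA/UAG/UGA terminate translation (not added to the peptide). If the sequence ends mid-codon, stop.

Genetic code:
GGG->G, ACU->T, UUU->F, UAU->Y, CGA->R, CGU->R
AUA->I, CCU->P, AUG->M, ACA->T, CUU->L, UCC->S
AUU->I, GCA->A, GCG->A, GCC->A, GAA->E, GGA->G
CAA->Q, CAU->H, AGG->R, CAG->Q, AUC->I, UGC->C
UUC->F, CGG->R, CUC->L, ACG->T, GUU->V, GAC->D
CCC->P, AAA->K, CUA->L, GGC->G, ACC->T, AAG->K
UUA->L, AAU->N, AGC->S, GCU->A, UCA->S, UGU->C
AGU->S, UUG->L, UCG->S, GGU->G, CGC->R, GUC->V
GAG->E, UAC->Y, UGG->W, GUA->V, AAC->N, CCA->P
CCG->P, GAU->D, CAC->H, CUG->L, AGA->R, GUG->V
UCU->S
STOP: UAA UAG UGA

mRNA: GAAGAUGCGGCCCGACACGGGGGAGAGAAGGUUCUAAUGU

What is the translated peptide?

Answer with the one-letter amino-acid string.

start AUG at pos 4
pos 4: AUG -> M; peptide=M
pos 7: CGG -> R; peptide=MR
pos 10: CCC -> P; peptide=MRP
pos 13: GAC -> D; peptide=MRPD
pos 16: ACG -> T; peptide=MRPDT
pos 19: GGG -> G; peptide=MRPDTG
pos 22: GAG -> E; peptide=MRPDTGE
pos 25: AGA -> R; peptide=MRPDTGER
pos 28: AGG -> R; peptide=MRPDTGERR
pos 31: UUC -> F; peptide=MRPDTGERRF
pos 34: UAA -> STOP

Answer: MRPDTGERRF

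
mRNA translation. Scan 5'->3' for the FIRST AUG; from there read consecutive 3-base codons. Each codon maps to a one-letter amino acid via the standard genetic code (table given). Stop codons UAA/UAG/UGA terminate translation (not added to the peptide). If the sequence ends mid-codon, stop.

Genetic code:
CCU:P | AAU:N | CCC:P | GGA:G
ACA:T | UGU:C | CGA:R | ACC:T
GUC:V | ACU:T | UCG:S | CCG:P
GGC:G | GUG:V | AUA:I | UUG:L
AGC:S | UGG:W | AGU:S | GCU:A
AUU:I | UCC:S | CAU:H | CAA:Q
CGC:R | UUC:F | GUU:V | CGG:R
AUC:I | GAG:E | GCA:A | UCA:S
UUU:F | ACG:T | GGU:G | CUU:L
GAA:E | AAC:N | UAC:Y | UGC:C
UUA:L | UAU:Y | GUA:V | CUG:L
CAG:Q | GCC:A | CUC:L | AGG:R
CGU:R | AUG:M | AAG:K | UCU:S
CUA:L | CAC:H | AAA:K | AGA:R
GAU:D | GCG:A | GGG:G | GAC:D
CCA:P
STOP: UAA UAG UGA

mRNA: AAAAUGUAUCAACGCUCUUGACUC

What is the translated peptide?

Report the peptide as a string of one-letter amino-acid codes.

Answer: MYQRS

Derivation:
start AUG at pos 3
pos 3: AUG -> M; peptide=M
pos 6: UAU -> Y; peptide=MY
pos 9: CAA -> Q; peptide=MYQ
pos 12: CGC -> R; peptide=MYQR
pos 15: UCU -> S; peptide=MYQRS
pos 18: UGA -> STOP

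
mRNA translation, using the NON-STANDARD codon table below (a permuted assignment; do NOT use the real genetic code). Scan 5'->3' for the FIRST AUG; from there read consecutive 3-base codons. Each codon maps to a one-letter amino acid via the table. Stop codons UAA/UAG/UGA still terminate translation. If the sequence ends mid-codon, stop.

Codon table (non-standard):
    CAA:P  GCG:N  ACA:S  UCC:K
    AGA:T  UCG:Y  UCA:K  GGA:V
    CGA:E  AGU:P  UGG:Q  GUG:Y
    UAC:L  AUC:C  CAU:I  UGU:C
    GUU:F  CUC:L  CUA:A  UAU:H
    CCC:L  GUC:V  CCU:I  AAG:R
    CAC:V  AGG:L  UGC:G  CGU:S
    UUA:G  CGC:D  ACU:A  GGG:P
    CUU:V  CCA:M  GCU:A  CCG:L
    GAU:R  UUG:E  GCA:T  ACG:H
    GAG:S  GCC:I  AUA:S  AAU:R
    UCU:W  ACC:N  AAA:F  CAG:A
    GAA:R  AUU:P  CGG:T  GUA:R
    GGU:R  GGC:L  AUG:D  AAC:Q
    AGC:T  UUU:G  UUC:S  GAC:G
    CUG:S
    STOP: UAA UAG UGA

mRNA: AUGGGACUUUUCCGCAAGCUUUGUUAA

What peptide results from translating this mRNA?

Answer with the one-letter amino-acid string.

start AUG at pos 0
pos 0: AUG -> D; peptide=D
pos 3: GGA -> V; peptide=DV
pos 6: CUU -> V; peptide=DVV
pos 9: UUC -> S; peptide=DVVS
pos 12: CGC -> D; peptide=DVVSD
pos 15: AAG -> R; peptide=DVVSDR
pos 18: CUU -> V; peptide=DVVSDRV
pos 21: UGU -> C; peptide=DVVSDRVC
pos 24: UAA -> STOP

Answer: DVVSDRVC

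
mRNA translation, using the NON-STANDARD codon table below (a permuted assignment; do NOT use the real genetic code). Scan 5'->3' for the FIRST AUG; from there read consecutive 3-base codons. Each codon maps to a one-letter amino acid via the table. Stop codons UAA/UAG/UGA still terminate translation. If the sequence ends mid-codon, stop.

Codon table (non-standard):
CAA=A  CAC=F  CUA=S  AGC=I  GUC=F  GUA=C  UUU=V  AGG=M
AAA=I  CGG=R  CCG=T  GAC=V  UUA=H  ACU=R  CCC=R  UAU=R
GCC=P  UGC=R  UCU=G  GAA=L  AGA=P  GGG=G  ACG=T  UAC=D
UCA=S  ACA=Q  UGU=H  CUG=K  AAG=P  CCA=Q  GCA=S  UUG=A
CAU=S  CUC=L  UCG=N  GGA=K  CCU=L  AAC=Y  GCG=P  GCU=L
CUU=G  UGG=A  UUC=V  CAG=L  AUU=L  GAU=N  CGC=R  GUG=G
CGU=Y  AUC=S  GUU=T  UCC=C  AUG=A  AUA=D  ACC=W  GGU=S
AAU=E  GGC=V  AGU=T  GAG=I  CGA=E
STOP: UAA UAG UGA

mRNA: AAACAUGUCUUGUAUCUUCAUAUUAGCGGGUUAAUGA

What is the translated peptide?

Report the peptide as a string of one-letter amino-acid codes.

start AUG at pos 4
pos 4: AUG -> A; peptide=A
pos 7: UCU -> G; peptide=AG
pos 10: UGU -> H; peptide=AGH
pos 13: AUC -> S; peptide=AGHS
pos 16: UUC -> V; peptide=AGHSV
pos 19: AUA -> D; peptide=AGHSVD
pos 22: UUA -> H; peptide=AGHSVDH
pos 25: GCG -> P; peptide=AGHSVDHP
pos 28: GGU -> S; peptide=AGHSVDHPS
pos 31: UAA -> STOP

Answer: AGHSVDHPS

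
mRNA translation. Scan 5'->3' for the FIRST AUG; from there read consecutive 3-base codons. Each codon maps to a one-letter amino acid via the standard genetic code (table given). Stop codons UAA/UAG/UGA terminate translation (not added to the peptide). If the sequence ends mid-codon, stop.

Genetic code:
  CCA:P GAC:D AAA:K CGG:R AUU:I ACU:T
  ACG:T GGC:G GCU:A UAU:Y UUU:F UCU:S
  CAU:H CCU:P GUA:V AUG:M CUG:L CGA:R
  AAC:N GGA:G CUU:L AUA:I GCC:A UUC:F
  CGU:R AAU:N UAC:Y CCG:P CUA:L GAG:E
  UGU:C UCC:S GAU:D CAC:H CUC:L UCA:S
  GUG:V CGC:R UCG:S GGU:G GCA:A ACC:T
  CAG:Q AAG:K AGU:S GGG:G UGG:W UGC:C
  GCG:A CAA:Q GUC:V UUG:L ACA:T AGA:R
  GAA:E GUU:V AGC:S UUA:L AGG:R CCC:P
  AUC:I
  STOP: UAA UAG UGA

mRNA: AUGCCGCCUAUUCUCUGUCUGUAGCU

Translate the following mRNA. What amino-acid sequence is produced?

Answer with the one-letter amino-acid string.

Answer: MPPILCL

Derivation:
start AUG at pos 0
pos 0: AUG -> M; peptide=M
pos 3: CCG -> P; peptide=MP
pos 6: CCU -> P; peptide=MPP
pos 9: AUU -> I; peptide=MPPI
pos 12: CUC -> L; peptide=MPPIL
pos 15: UGU -> C; peptide=MPPILC
pos 18: CUG -> L; peptide=MPPILCL
pos 21: UAG -> STOP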